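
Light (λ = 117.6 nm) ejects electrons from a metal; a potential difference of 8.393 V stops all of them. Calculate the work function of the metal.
2.15 eV

The stopping potential gives the maximum kinetic energy: KE_max = eV_s = 8.393 eV

From Einstein's photoelectric equation: KE_max = hc/λ - φ
Rearranging: φ = hc/λ - KE_max

Calculate photon energy:
E_photon = hc/λ = (6.626×10⁻³⁴ J·s)(3×10⁸ m/s) / (117.6×10⁻⁹ m) = 10.5429 eV

Therefore:
φ = 10.5429 - 8.393 = 2.15 eV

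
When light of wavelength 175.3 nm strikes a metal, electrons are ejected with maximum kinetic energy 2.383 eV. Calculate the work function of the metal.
4.69 eV

From Einstein's photoelectric equation: KE_max = hf - φ = hc/λ - φ

Rearranging for φ:
φ = hc/λ - KE_max

Calculate photon energy:
E_photon = hc/λ = 7.0727 eV

Therefore:
φ = 7.0727 - 2.383 = 4.69 eV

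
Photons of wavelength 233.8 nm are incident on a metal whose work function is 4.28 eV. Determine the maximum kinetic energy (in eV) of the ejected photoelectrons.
1.0230 eV

Using Einstein's photoelectric equation: KE_max = hf - φ = hc/λ - φ

First, calculate the photon energy:
E_photon = hc/λ = (6.626×10⁻³⁴ J·s)(3×10⁸ m/s) / (233.8×10⁻⁹ m)
E_photon = 5.3030 eV

Then, the maximum kinetic energy:
KE_max = E_photon - φ = 5.3030 eV - 4.28 eV = 1.0230 eV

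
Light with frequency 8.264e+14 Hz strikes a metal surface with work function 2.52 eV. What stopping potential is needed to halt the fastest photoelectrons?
0.8977 V

The stopping potential V_s satisfies: eV_s = KE_max

First, find KE_max using Einstein's equation:
E_photon = hf = (6.626×10⁻³⁴ J·s)(8.264e+14 Hz) = 3.4177 eV
KE_max = E_photon - φ = 3.4177 - 2.52 = 0.8977 eV

Since eV_s = KE_max:
V_s = KE_max/e = 0.8977 V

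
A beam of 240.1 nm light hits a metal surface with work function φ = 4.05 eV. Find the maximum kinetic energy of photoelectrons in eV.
1.1139 eV

Using Einstein's photoelectric equation: KE_max = hf - φ = hc/λ - φ

First, calculate the photon energy:
E_photon = hc/λ = (6.626×10⁻³⁴ J·s)(3×10⁸ m/s) / (240.1×10⁻⁹ m)
E_photon = 5.1639 eV

Then, the maximum kinetic energy:
KE_max = E_photon - φ = 5.1639 eV - 4.05 eV = 1.1139 eV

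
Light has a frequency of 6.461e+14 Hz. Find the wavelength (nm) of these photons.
464.00 nm

Using the wave equation: c = fλ

Solving for wavelength:
λ = c/f = (3×10⁸ m/s) / (6.461e+14 Hz)
λ = 464.00 nm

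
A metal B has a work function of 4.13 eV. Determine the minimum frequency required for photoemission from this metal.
9.9863e+14 Hz

The threshold frequency is when the photon energy equals the work function:
hf₀ = φ

Solving for f₀:
f₀ = φ/h = (4.13 eV × 1.602×10⁻¹⁹ J/eV) / (6.626×10⁻³⁴ J·s)
f₀ = 9.9863e+14 Hz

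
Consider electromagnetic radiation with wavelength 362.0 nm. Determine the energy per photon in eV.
3.4250 eV

Using E = hf = hc/λ:

E = hc/λ = (6.626×10⁻³⁴ J·s)(3×10⁸ m/s) / (362.0×10⁻⁹ m)
E = 3.4250 eV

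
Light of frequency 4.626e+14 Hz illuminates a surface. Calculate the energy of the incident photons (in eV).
1.9132 eV

Using E = hf:

E = hf = (6.626×10⁻³⁴ J·s)(4.626e+14 Hz)
E = 1.9132 eV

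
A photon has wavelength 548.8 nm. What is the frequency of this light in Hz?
5.4627e+14 Hz

Using the wave equation: c = fλ

Solving for frequency:
f = c/λ = (3×10⁸ m/s) / (548.8×10⁻⁹ m)
f = 5.4627e+14 Hz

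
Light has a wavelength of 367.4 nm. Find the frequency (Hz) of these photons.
8.1598e+14 Hz

Using the wave equation: c = fλ

Solving for frequency:
f = c/λ = (3×10⁸ m/s) / (367.4×10⁻⁹ m)
f = 8.1598e+14 Hz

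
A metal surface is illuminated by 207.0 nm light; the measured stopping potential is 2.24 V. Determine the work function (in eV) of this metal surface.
3.75 eV

The stopping potential gives the maximum kinetic energy: KE_max = eV_s = 2.24 eV

From Einstein's photoelectric equation: KE_max = hc/λ - φ
Rearranging: φ = hc/λ - KE_max

Calculate photon energy:
E_photon = hc/λ = (6.626×10⁻³⁴ J·s)(3×10⁸ m/s) / (207.0×10⁻⁹ m) = 5.9896 eV

Therefore:
φ = 5.9896 - 2.24 = 3.75 eV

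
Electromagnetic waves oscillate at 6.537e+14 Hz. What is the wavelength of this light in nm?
458.61 nm

Using the wave equation: c = fλ

Solving for wavelength:
λ = c/f = (3×10⁸ m/s) / (6.537e+14 Hz)
λ = 458.61 nm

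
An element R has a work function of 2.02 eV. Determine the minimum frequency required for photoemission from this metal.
4.8843e+14 Hz

The threshold frequency is when the photon energy equals the work function:
hf₀ = φ

Solving for f₀:
f₀ = φ/h = (2.02 eV × 1.602×10⁻¹⁹ J/eV) / (6.626×10⁻³⁴ J·s)
f₀ = 4.8843e+14 Hz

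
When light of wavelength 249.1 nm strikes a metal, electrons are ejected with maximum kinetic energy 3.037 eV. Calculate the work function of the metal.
1.94 eV

From Einstein's photoelectric equation: KE_max = hf - φ = hc/λ - φ

Rearranging for φ:
φ = hc/λ - KE_max

Calculate photon energy:
E_photon = hc/λ = 4.9773 eV

Therefore:
φ = 4.9773 - 3.037 = 1.94 eV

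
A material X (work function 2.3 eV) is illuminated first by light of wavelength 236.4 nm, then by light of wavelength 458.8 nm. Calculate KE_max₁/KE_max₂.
7.3185

Using Einstein's equation: KE_max = hc/λ - φ

For λ₁ = 236.4 nm:
E₁ = hc/λ₁ = 5.2447 eV
KE₁ = E₁ - φ = 5.2447 - 2.3 = 2.9447 eV

For λ₂ = 458.8 nm:
E₂ = hc/λ₂ = 2.7024 eV
KE₂ = E₂ - φ = 2.7024 - 2.3 = 0.4024 eV

Ratio: KE₁/KE₂ = 2.9447/0.4024 = 7.3185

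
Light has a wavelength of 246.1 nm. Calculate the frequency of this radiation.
1.2182e+15 Hz

Using the wave equation: c = fλ

Solving for frequency:
f = c/λ = (3×10⁸ m/s) / (246.1×10⁻⁹ m)
f = 1.2182e+15 Hz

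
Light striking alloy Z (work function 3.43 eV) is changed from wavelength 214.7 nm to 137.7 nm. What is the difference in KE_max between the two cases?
3.2292 eV

Using Einstein's equation: KE_max = hc/λ - φ

For λ₁ = 214.7 nm:
KE₁ = hc/λ₁ - φ = 5.7748 - 3.43 = 2.3448 eV

For λ₂ = 137.7 nm:
KE₂ = hc/λ₂ - φ = 9.0039 - 3.43 = 5.5739 eV

Change in KE:
ΔKE = KE₂ - KE₁ = 5.5739 - 2.3448 = 3.2292 eV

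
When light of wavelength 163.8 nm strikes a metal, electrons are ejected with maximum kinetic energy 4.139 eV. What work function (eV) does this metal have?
3.43 eV

From Einstein's photoelectric equation: KE_max = hf - φ = hc/λ - φ

Rearranging for φ:
φ = hc/λ - KE_max

Calculate photon energy:
E_photon = hc/λ = 7.5692 eV

Therefore:
φ = 7.5692 - 4.139 = 3.43 eV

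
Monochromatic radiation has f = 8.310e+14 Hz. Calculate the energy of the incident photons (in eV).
3.4367 eV

Using E = hf:

E = hf = (6.626×10⁻³⁴ J·s)(8.310e+14 Hz)
E = 3.4367 eV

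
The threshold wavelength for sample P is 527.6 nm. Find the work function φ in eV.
2.35 eV

At the threshold wavelength, photon energy equals work function:
φ = hc/λ₀

Calculating:
φ = (6.626×10⁻³⁴ J·s)(3×10⁸ m/s) / (527.6×10⁻⁹ m)
φ = 2.35 eV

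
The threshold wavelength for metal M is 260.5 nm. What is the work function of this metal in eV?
4.76 eV

At the threshold wavelength, photon energy equals work function:
φ = hc/λ₀

Calculating:
φ = (6.626×10⁻³⁴ J·s)(3×10⁸ m/s) / (260.5×10⁻⁹ m)
φ = 4.76 eV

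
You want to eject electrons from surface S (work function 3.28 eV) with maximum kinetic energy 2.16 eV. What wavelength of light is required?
227.91 nm

From Einstein's equation: KE_max = hc/λ - φ

Rearranging for λ:
hc/λ = KE_max + φ
λ = hc/(KE_max + φ)

Required photon energy:
E_photon = KE_max + φ = 2.16 + 3.28 = 5.44 eV

Required wavelength:
λ = hc/E_photon = (6.626×10⁻³⁴)(3×10⁸) / (5.44 × 1.602×10⁻¹⁹)
λ = 227.91 nm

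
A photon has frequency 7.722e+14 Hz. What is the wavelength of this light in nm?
388.23 nm

Using the wave equation: c = fλ

Solving for wavelength:
λ = c/f = (3×10⁸ m/s) / (7.722e+14 Hz)
λ = 388.23 nm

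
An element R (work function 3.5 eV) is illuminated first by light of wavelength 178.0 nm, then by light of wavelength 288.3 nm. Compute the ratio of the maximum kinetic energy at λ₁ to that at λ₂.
4.3289

Using Einstein's equation: KE_max = hc/λ - φ

For λ₁ = 178.0 nm:
E₁ = hc/λ₁ = 6.9654 eV
KE₁ = E₁ - φ = 6.9654 - 3.5 = 3.4654 eV

For λ₂ = 288.3 nm:
E₂ = hc/λ₂ = 4.3005 eV
KE₂ = E₂ - φ = 4.3005 - 3.5 = 0.8005 eV

Ratio: KE₁/KE₂ = 3.4654/0.8005 = 4.3289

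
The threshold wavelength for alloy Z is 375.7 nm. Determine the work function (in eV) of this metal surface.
3.30 eV

At the threshold wavelength, photon energy equals work function:
φ = hc/λ₀

Calculating:
φ = (6.626×10⁻³⁴ J·s)(3×10⁸ m/s) / (375.7×10⁻⁹ m)
φ = 3.30 eV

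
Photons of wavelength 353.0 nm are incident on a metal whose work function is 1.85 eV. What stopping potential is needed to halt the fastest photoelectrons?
1.6623 V

The stopping potential V_s satisfies: eV_s = KE_max

First, find KE_max using Einstein's equation:
E_photon = hc/λ = 3.5123 eV
KE_max = E_photon - φ = 3.5123 - 1.85 = 1.6623 eV

Since eV_s = KE_max:
V_s = KE_max/e = 1.6623 V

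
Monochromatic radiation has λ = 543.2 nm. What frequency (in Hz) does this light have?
5.5190e+14 Hz

Using the wave equation: c = fλ

Solving for frequency:
f = c/λ = (3×10⁸ m/s) / (543.2×10⁻⁹ m)
f = 5.5190e+14 Hz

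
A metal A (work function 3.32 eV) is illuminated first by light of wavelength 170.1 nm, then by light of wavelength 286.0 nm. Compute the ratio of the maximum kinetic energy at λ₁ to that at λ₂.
3.9098

Using Einstein's equation: KE_max = hc/λ - φ

For λ₁ = 170.1 nm:
E₁ = hc/λ₁ = 7.2889 eV
KE₁ = E₁ - φ = 7.2889 - 3.32 = 3.9689 eV

For λ₂ = 286.0 nm:
E₂ = hc/λ₂ = 4.3351 eV
KE₂ = E₂ - φ = 4.3351 - 3.32 = 1.0151 eV

Ratio: KE₁/KE₂ = 3.9689/1.0151 = 3.9098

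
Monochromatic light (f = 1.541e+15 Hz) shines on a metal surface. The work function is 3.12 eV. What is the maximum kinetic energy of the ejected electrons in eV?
3.2531 eV

Using Einstein's photoelectric equation: KE_max = hf - φ

First, calculate the photon energy:
E_photon = hf = (6.626×10⁻³⁴ J·s)(1.541e+15 Hz)
E_photon = 6.3731 eV

Then, the maximum kinetic energy:
KE_max = E_photon - φ = 6.3731 eV - 3.12 eV = 3.2531 eV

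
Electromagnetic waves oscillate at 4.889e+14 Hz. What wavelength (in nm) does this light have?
613.20 nm

Using the wave equation: c = fλ

Solving for wavelength:
λ = c/f = (3×10⁸ m/s) / (4.889e+14 Hz)
λ = 613.20 nm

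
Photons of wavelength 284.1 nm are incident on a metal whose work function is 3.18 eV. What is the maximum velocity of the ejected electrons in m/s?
6.4539e+05 m/s

First, find the maximum kinetic energy:
E_photon = hc/λ = 4.3641 eV
KE_max = E_photon - φ = 4.3641 - 3.18 = 1.1841 eV

Convert to Joules: KE_max = 1.1841 × 1.602×10⁻¹⁹ J = 1.8971e-19 J

Then use KE = ½mv² to find velocity:
v = √(2·KE/m) = √(2 × 1.8971e-19 J / 9.109e-31 kg)
v = 6.4539e+05 m/s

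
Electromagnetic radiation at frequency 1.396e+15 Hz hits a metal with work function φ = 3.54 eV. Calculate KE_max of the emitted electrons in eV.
2.2334 eV

Using Einstein's photoelectric equation: KE_max = hf - φ

First, calculate the photon energy:
E_photon = hf = (6.626×10⁻³⁴ J·s)(1.396e+15 Hz)
E_photon = 5.7734 eV

Then, the maximum kinetic energy:
KE_max = E_photon - φ = 5.7734 eV - 3.54 eV = 2.2334 eV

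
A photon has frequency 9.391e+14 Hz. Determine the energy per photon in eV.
3.8838 eV

Using E = hf:

E = hf = (6.626×10⁻³⁴ J·s)(9.391e+14 Hz)
E = 3.8838 eV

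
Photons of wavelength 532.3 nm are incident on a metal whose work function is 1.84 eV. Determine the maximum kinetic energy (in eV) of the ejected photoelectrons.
0.4892 eV

Using Einstein's photoelectric equation: KE_max = hf - φ = hc/λ - φ

First, calculate the photon energy:
E_photon = hc/λ = (6.626×10⁻³⁴ J·s)(3×10⁸ m/s) / (532.3×10⁻⁹ m)
E_photon = 2.3292 eV

Then, the maximum kinetic energy:
KE_max = E_photon - φ = 2.3292 eV - 1.84 eV = 0.4892 eV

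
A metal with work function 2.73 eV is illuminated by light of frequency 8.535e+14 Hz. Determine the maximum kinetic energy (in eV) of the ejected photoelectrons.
0.7998 eV

Using Einstein's photoelectric equation: KE_max = hf - φ

First, calculate the photon energy:
E_photon = hf = (6.626×10⁻³⁴ J·s)(8.535e+14 Hz)
E_photon = 3.5298 eV

Then, the maximum kinetic energy:
KE_max = E_photon - φ = 3.5298 eV - 2.73 eV = 0.7998 eV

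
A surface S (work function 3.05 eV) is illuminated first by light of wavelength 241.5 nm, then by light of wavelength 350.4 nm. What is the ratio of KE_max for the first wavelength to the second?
4.2672

Using Einstein's equation: KE_max = hc/λ - φ

For λ₁ = 241.5 nm:
E₁ = hc/λ₁ = 5.1339 eV
KE₁ = E₁ - φ = 5.1339 - 3.05 = 2.0839 eV

For λ₂ = 350.4 nm:
E₂ = hc/λ₂ = 3.5384 eV
KE₂ = E₂ - φ = 3.5384 - 3.05 = 0.4884 eV

Ratio: KE₁/KE₂ = 2.0839/0.4884 = 4.2672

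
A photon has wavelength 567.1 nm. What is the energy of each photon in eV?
2.1863 eV

Using E = hf = hc/λ:

E = hc/λ = (6.626×10⁻³⁴ J·s)(3×10⁸ m/s) / (567.1×10⁻⁹ m)
E = 2.1863 eV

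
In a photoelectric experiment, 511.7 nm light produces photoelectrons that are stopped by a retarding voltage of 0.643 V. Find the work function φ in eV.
1.78 eV

The stopping potential gives the maximum kinetic energy: KE_max = eV_s = 0.643 eV

From Einstein's photoelectric equation: KE_max = hc/λ - φ
Rearranging: φ = hc/λ - KE_max

Calculate photon energy:
E_photon = hc/λ = (6.626×10⁻³⁴ J·s)(3×10⁸ m/s) / (511.7×10⁻⁹ m) = 2.4230 eV

Therefore:
φ = 2.4230 - 0.643 = 1.78 eV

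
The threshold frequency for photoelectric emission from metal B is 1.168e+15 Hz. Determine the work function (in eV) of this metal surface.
4.83 eV

At the threshold frequency, photon energy equals work function:
φ = hf₀

Calculating:
φ = (6.626×10⁻³⁴ J·s)(1.168e+15 Hz)
φ = 4.83 eV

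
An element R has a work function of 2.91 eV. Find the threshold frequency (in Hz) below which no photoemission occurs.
7.0363e+14 Hz

The threshold frequency is when the photon energy equals the work function:
hf₀ = φ

Solving for f₀:
f₀ = φ/h = (2.91 eV × 1.602×10⁻¹⁹ J/eV) / (6.626×10⁻³⁴ J·s)
f₀ = 7.0363e+14 Hz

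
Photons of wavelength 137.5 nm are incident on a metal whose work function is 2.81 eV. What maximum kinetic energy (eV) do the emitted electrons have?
6.2070 eV

Using Einstein's photoelectric equation: KE_max = hf - φ = hc/λ - φ

First, calculate the photon energy:
E_photon = hc/λ = (6.626×10⁻³⁴ J·s)(3×10⁸ m/s) / (137.5×10⁻⁹ m)
E_photon = 9.0170 eV

Then, the maximum kinetic energy:
KE_max = E_photon - φ = 9.0170 eV - 2.81 eV = 6.2070 eV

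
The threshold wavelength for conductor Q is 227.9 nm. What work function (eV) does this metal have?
5.44 eV

At the threshold wavelength, photon energy equals work function:
φ = hc/λ₀

Calculating:
φ = (6.626×10⁻³⁴ J·s)(3×10⁸ m/s) / (227.9×10⁻⁹ m)
φ = 5.44 eV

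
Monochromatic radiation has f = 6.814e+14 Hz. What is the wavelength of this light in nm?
439.97 nm

Using the wave equation: c = fλ

Solving for wavelength:
λ = c/f = (3×10⁸ m/s) / (6.814e+14 Hz)
λ = 439.97 nm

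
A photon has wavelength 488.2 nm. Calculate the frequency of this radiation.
6.1408e+14 Hz

Using the wave equation: c = fλ

Solving for frequency:
f = c/λ = (3×10⁸ m/s) / (488.2×10⁻⁹ m)
f = 6.1408e+14 Hz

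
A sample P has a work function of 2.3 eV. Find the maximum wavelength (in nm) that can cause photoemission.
539.06 nm

The threshold wavelength is when the photon energy equals the work function:
hc/λ₀ = φ

Solving for λ₀:
λ₀ = hc/φ = (6.626×10⁻³⁴ J·s)(3×10⁸ m/s) / (2.3 eV × 1.602×10⁻¹⁹ J/eV)
λ₀ = 539.06 nm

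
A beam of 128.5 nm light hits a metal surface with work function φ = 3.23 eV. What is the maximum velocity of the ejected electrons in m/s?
1.5026e+06 m/s

First, find the maximum kinetic energy:
E_photon = hc/λ = 9.6486 eV
KE_max = E_photon - φ = 9.6486 - 3.23 = 6.4186 eV

Convert to Joules: KE_max = 6.4186 × 1.602×10⁻¹⁹ J = 1.0284e-18 J

Then use KE = ½mv² to find velocity:
v = √(2·KE/m) = √(2 × 1.0284e-18 J / 9.109e-31 kg)
v = 1.5026e+06 m/s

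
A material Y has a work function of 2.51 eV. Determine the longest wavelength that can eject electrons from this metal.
493.96 nm

The threshold wavelength is when the photon energy equals the work function:
hc/λ₀ = φ

Solving for λ₀:
λ₀ = hc/φ = (6.626×10⁻³⁴ J·s)(3×10⁸ m/s) / (2.51 eV × 1.602×10⁻¹⁹ J/eV)
λ₀ = 493.96 nm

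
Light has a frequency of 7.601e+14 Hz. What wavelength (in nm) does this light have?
394.41 nm

Using the wave equation: c = fλ

Solving for wavelength:
λ = c/f = (3×10⁸ m/s) / (7.601e+14 Hz)
λ = 394.41 nm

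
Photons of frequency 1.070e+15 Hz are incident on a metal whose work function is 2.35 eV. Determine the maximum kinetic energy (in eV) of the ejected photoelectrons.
2.0752 eV

Using Einstein's photoelectric equation: KE_max = hf - φ

First, calculate the photon energy:
E_photon = hf = (6.626×10⁻³⁴ J·s)(1.070e+15 Hz)
E_photon = 4.4252 eV

Then, the maximum kinetic energy:
KE_max = E_photon - φ = 4.4252 eV - 2.35 eV = 2.0752 eV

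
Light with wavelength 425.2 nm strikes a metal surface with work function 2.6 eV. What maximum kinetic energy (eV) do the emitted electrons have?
0.3159 eV

Using Einstein's photoelectric equation: KE_max = hf - φ = hc/λ - φ

First, calculate the photon energy:
E_photon = hc/λ = (6.626×10⁻³⁴ J·s)(3×10⁸ m/s) / (425.2×10⁻⁹ m)
E_photon = 2.9159 eV

Then, the maximum kinetic energy:
KE_max = E_photon - φ = 2.9159 eV - 2.6 eV = 0.3159 eV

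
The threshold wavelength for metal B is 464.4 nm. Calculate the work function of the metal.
2.67 eV

At the threshold wavelength, photon energy equals work function:
φ = hc/λ₀

Calculating:
φ = (6.626×10⁻³⁴ J·s)(3×10⁸ m/s) / (464.4×10⁻⁹ m)
φ = 2.67 eV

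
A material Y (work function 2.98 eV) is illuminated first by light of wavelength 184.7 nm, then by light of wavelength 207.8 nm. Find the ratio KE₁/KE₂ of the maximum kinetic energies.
1.2499

Using Einstein's equation: KE_max = hc/λ - φ

For λ₁ = 184.7 nm:
E₁ = hc/λ₁ = 6.7127 eV
KE₁ = E₁ - φ = 6.7127 - 2.98 = 3.7327 eV

For λ₂ = 207.8 nm:
E₂ = hc/λ₂ = 5.9665 eV
KE₂ = E₂ - φ = 5.9665 - 2.98 = 2.9865 eV

Ratio: KE₁/KE₂ = 3.7327/2.9865 = 1.2499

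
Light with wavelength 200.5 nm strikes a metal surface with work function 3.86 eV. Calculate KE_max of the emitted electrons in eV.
2.3238 eV

Using Einstein's photoelectric equation: KE_max = hf - φ = hc/λ - φ

First, calculate the photon energy:
E_photon = hc/λ = (6.626×10⁻³⁴ J·s)(3×10⁸ m/s) / (200.5×10⁻⁹ m)
E_photon = 6.1838 eV

Then, the maximum kinetic energy:
KE_max = E_photon - φ = 6.1838 eV - 3.86 eV = 2.3238 eV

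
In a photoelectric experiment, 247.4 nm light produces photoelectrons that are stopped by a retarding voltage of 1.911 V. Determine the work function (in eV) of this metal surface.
3.10 eV

The stopping potential gives the maximum kinetic energy: KE_max = eV_s = 1.911 eV

From Einstein's photoelectric equation: KE_max = hc/λ - φ
Rearranging: φ = hc/λ - KE_max

Calculate photon energy:
E_photon = hc/λ = (6.626×10⁻³⁴ J·s)(3×10⁸ m/s) / (247.4×10⁻⁹ m) = 5.0115 eV

Therefore:
φ = 5.0115 - 1.911 = 3.10 eV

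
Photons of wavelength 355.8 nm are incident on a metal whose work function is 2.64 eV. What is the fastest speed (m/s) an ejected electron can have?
5.4509e+05 m/s

First, find the maximum kinetic energy:
E_photon = hc/λ = 3.4847 eV
KE_max = E_photon - φ = 3.4847 - 2.64 = 0.8447 eV

Convert to Joules: KE_max = 0.8447 × 1.602×10⁻¹⁹ J = 1.3533e-19 J

Then use KE = ½mv² to find velocity:
v = √(2·KE/m) = √(2 × 1.3533e-19 J / 9.109e-31 kg)
v = 5.4509e+05 m/s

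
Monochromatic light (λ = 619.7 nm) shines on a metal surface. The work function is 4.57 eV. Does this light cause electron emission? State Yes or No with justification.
No

For photoemission, the photon energy must exceed the work function.

Photon energy: E = hc/λ = 2.0007 eV
Work function: φ = 4.57 eV

Since E_photon (2.0007 eV) < φ (4.57 eV), photoemission will NOT occur.
The threshold wavelength is λ₀ = hc/φ = 271.3 nm.
Since 619.7 nm > 271.3 nm, the photons lack sufficient energy.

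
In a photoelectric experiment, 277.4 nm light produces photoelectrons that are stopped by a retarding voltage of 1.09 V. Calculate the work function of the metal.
3.38 eV

The stopping potential gives the maximum kinetic energy: KE_max = eV_s = 1.09 eV

From Einstein's photoelectric equation: KE_max = hc/λ - φ
Rearranging: φ = hc/λ - KE_max

Calculate photon energy:
E_photon = hc/λ = (6.626×10⁻³⁴ J·s)(3×10⁸ m/s) / (277.4×10⁻⁹ m) = 4.4695 eV

Therefore:
φ = 4.4695 - 1.09 = 3.38 eV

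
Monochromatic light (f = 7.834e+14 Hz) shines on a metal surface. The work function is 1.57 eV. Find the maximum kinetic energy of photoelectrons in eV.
1.6699 eV

Using Einstein's photoelectric equation: KE_max = hf - φ

First, calculate the photon energy:
E_photon = hf = (6.626×10⁻³⁴ J·s)(7.834e+14 Hz)
E_photon = 3.2399 eV

Then, the maximum kinetic energy:
KE_max = E_photon - φ = 3.2399 eV - 1.57 eV = 1.6699 eV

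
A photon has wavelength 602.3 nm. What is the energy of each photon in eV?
2.0585 eV

Using E = hf = hc/λ:

E = hc/λ = (6.626×10⁻³⁴ J·s)(3×10⁸ m/s) / (602.3×10⁻⁹ m)
E = 2.0585 eV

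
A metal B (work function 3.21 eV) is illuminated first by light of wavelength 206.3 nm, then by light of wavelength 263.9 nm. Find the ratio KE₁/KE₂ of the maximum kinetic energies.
1.8815

Using Einstein's equation: KE_max = hc/λ - φ

For λ₁ = 206.3 nm:
E₁ = hc/λ₁ = 6.0099 eV
KE₁ = E₁ - φ = 6.0099 - 3.21 = 2.7999 eV

For λ₂ = 263.9 nm:
E₂ = hc/λ₂ = 4.6982 eV
KE₂ = E₂ - φ = 4.6982 - 3.21 = 1.4882 eV

Ratio: KE₁/KE₂ = 2.7999/1.4882 = 1.8815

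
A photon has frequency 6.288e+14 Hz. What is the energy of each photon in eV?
2.6005 eV

Using E = hf:

E = hf = (6.626×10⁻³⁴ J·s)(6.288e+14 Hz)
E = 2.6005 eV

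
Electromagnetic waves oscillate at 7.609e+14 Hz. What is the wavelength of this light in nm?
394.00 nm

Using the wave equation: c = fλ

Solving for wavelength:
λ = c/f = (3×10⁸ m/s) / (7.609e+14 Hz)
λ = 394.00 nm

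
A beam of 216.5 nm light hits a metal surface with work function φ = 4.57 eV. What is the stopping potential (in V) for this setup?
1.1568 V

The stopping potential V_s satisfies: eV_s = KE_max

First, find KE_max using Einstein's equation:
E_photon = hc/λ = 5.7268 eV
KE_max = E_photon - φ = 5.7268 - 4.57 = 1.1568 eV

Since eV_s = KE_max:
V_s = KE_max/e = 1.1568 V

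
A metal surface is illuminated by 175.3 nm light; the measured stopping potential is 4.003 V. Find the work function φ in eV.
3.07 eV

The stopping potential gives the maximum kinetic energy: KE_max = eV_s = 4.003 eV

From Einstein's photoelectric equation: KE_max = hc/λ - φ
Rearranging: φ = hc/λ - KE_max

Calculate photon energy:
E_photon = hc/λ = (6.626×10⁻³⁴ J·s)(3×10⁸ m/s) / (175.3×10⁻⁹ m) = 7.0727 eV

Therefore:
φ = 7.0727 - 4.003 = 3.07 eV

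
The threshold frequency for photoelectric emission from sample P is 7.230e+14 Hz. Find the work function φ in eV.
2.99 eV

At the threshold frequency, photon energy equals work function:
φ = hf₀

Calculating:
φ = (6.626×10⁻³⁴ J·s)(7.230e+14 Hz)
φ = 2.99 eV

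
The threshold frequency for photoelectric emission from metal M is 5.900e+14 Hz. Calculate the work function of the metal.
2.44 eV

At the threshold frequency, photon energy equals work function:
φ = hf₀

Calculating:
φ = (6.626×10⁻³⁴ J·s)(5.900e+14 Hz)
φ = 2.44 eV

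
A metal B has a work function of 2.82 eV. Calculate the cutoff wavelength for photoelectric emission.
439.66 nm

The threshold wavelength is when the photon energy equals the work function:
hc/λ₀ = φ

Solving for λ₀:
λ₀ = hc/φ = (6.626×10⁻³⁴ J·s)(3×10⁸ m/s) / (2.82 eV × 1.602×10⁻¹⁹ J/eV)
λ₀ = 439.66 nm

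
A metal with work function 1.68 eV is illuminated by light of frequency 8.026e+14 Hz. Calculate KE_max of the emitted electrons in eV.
1.6393 eV

Using Einstein's photoelectric equation: KE_max = hf - φ

First, calculate the photon energy:
E_photon = hf = (6.626×10⁻³⁴ J·s)(8.026e+14 Hz)
E_photon = 3.3193 eV

Then, the maximum kinetic energy:
KE_max = E_photon - φ = 3.3193 eV - 1.68 eV = 1.6393 eV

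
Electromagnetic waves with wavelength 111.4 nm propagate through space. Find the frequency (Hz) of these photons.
2.6911e+15 Hz

Using the wave equation: c = fλ

Solving for frequency:
f = c/λ = (3×10⁸ m/s) / (111.4×10⁻⁹ m)
f = 2.6911e+15 Hz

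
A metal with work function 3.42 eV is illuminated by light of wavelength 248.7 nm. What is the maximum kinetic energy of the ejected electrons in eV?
1.5653 eV

Using Einstein's photoelectric equation: KE_max = hf - φ = hc/λ - φ

First, calculate the photon energy:
E_photon = hc/λ = (6.626×10⁻³⁴ J·s)(3×10⁸ m/s) / (248.7×10⁻⁹ m)
E_photon = 4.9853 eV

Then, the maximum kinetic energy:
KE_max = E_photon - φ = 4.9853 eV - 3.42 eV = 1.5653 eV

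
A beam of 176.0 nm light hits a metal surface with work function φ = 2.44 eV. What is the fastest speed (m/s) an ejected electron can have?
1.2727e+06 m/s

First, find the maximum kinetic energy:
E_photon = hc/λ = 7.0446 eV
KE_max = E_photon - φ = 7.0446 - 2.44 = 4.6046 eV

Convert to Joules: KE_max = 4.6046 × 1.602×10⁻¹⁹ J = 7.3773e-19 J

Then use KE = ½mv² to find velocity:
v = √(2·KE/m) = √(2 × 7.3773e-19 J / 9.109e-31 kg)
v = 1.2727e+06 m/s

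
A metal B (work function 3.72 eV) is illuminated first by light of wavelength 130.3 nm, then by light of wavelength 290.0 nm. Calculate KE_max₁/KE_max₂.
10.4360

Using Einstein's equation: KE_max = hc/λ - φ

For λ₁ = 130.3 nm:
E₁ = hc/λ₁ = 9.5153 eV
KE₁ = E₁ - φ = 9.5153 - 3.72 = 5.7953 eV

For λ₂ = 290.0 nm:
E₂ = hc/λ₂ = 4.2753 eV
KE₂ = E₂ - φ = 4.2753 - 3.72 = 0.5553 eV

Ratio: KE₁/KE₂ = 5.7953/0.5553 = 10.4360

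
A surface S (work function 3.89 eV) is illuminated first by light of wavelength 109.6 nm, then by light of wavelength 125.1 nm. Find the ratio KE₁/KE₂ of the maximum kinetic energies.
1.2328

Using Einstein's equation: KE_max = hc/λ - φ

For λ₁ = 109.6 nm:
E₁ = hc/λ₁ = 11.3124 eV
KE₁ = E₁ - φ = 11.3124 - 3.89 = 7.4224 eV

For λ₂ = 125.1 nm:
E₂ = hc/λ₂ = 9.9108 eV
KE₂ = E₂ - φ = 9.9108 - 3.89 = 6.0208 eV

Ratio: KE₁/KE₂ = 7.4224/6.0208 = 1.2328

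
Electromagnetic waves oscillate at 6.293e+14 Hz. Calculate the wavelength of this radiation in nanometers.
476.39 nm

Using the wave equation: c = fλ

Solving for wavelength:
λ = c/f = (3×10⁸ m/s) / (6.293e+14 Hz)
λ = 476.39 nm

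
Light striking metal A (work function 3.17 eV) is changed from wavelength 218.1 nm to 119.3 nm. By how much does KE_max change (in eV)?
4.7079 eV

Using Einstein's equation: KE_max = hc/λ - φ

For λ₁ = 218.1 nm:
KE₁ = hc/λ₁ - φ = 5.6847 - 3.17 = 2.5147 eV

For λ₂ = 119.3 nm:
KE₂ = hc/λ₂ - φ = 10.3926 - 3.17 = 7.2226 eV

Change in KE:
ΔKE = KE₂ - KE₁ = 7.2226 - 2.5147 = 4.7079 eV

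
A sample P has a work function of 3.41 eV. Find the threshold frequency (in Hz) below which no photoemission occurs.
8.2453e+14 Hz

The threshold frequency is when the photon energy equals the work function:
hf₀ = φ

Solving for f₀:
f₀ = φ/h = (3.41 eV × 1.602×10⁻¹⁹ J/eV) / (6.626×10⁻³⁴ J·s)
f₀ = 8.2453e+14 Hz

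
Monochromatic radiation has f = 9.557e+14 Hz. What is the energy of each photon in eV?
3.9525 eV

Using E = hf:

E = hf = (6.626×10⁻³⁴ J·s)(9.557e+14 Hz)
E = 3.9525 eV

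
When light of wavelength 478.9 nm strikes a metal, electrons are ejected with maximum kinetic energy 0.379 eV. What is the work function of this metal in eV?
2.21 eV

From Einstein's photoelectric equation: KE_max = hf - φ = hc/λ - φ

Rearranging for φ:
φ = hc/λ - KE_max

Calculate photon energy:
E_photon = hc/λ = 2.5889 eV

Therefore:
φ = 2.5889 - 0.379 = 2.21 eV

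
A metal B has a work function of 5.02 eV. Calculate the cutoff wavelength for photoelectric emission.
246.98 nm

The threshold wavelength is when the photon energy equals the work function:
hc/λ₀ = φ

Solving for λ₀:
λ₀ = hc/φ = (6.626×10⁻³⁴ J·s)(3×10⁸ m/s) / (5.02 eV × 1.602×10⁻¹⁹ J/eV)
λ₀ = 246.98 nm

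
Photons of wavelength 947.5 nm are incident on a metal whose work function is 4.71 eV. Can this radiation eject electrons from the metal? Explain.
No

For photoemission, the photon energy must exceed the work function.

Photon energy: E = hc/λ = 1.3085 eV
Work function: φ = 4.71 eV

Since E_photon (1.3085 eV) < φ (4.71 eV), photoemission will NOT occur.
The threshold wavelength is λ₀ = hc/φ = 263.2 nm.
Since 947.5 nm > 263.2 nm, the photons lack sufficient energy.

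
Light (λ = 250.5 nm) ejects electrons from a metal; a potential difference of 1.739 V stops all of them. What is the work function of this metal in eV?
3.21 eV

The stopping potential gives the maximum kinetic energy: KE_max = eV_s = 1.739 eV

From Einstein's photoelectric equation: KE_max = hc/λ - φ
Rearranging: φ = hc/λ - KE_max

Calculate photon energy:
E_photon = hc/λ = (6.626×10⁻³⁴ J·s)(3×10⁸ m/s) / (250.5×10⁻⁹ m) = 4.9495 eV

Therefore:
φ = 4.9495 - 1.739 = 3.21 eV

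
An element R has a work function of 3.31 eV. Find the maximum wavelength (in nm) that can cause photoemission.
374.57 nm

The threshold wavelength is when the photon energy equals the work function:
hc/λ₀ = φ

Solving for λ₀:
λ₀ = hc/φ = (6.626×10⁻³⁴ J·s)(3×10⁸ m/s) / (3.31 eV × 1.602×10⁻¹⁹ J/eV)
λ₀ = 374.57 nm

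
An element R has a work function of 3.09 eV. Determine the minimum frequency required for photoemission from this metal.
7.4716e+14 Hz

The threshold frequency is when the photon energy equals the work function:
hf₀ = φ

Solving for f₀:
f₀ = φ/h = (3.09 eV × 1.602×10⁻¹⁹ J/eV) / (6.626×10⁻³⁴ J·s)
f₀ = 7.4716e+14 Hz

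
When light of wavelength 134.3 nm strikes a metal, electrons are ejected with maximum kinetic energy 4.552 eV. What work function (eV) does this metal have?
4.68 eV

From Einstein's photoelectric equation: KE_max = hf - φ = hc/λ - φ

Rearranging for φ:
φ = hc/λ - KE_max

Calculate photon energy:
E_photon = hc/λ = 9.2319 eV

Therefore:
φ = 9.2319 - 4.552 = 4.68 eV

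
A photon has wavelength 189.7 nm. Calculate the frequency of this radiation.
1.5804e+15 Hz

Using the wave equation: c = fλ

Solving for frequency:
f = c/λ = (3×10⁸ m/s) / (189.7×10⁻⁹ m)
f = 1.5804e+15 Hz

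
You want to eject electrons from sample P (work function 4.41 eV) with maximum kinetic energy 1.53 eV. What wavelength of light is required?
208.73 nm

From Einstein's equation: KE_max = hc/λ - φ

Rearranging for λ:
hc/λ = KE_max + φ
λ = hc/(KE_max + φ)

Required photon energy:
E_photon = KE_max + φ = 1.53 + 4.41 = 5.94 eV

Required wavelength:
λ = hc/E_photon = (6.626×10⁻³⁴)(3×10⁸) / (5.94 × 1.602×10⁻¹⁹)
λ = 208.73 nm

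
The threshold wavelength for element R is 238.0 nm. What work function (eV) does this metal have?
5.21 eV

At the threshold wavelength, photon energy equals work function:
φ = hc/λ₀

Calculating:
φ = (6.626×10⁻³⁴ J·s)(3×10⁸ m/s) / (238.0×10⁻⁹ m)
φ = 5.21 eV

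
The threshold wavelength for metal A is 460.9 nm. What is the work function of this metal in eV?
2.69 eV

At the threshold wavelength, photon energy equals work function:
φ = hc/λ₀

Calculating:
φ = (6.626×10⁻³⁴ J·s)(3×10⁸ m/s) / (460.9×10⁻⁹ m)
φ = 2.69 eV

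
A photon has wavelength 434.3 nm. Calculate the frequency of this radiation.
6.9029e+14 Hz

Using the wave equation: c = fλ

Solving for frequency:
f = c/λ = (3×10⁸ m/s) / (434.3×10⁻⁹ m)
f = 6.9029e+14 Hz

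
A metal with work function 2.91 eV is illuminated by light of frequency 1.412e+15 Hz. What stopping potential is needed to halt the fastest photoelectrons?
2.9296 V

The stopping potential V_s satisfies: eV_s = KE_max

First, find KE_max using Einstein's equation:
E_photon = hf = (6.626×10⁻³⁴ J·s)(1.412e+15 Hz) = 5.8396 eV
KE_max = E_photon - φ = 5.8396 - 2.91 = 2.9296 eV

Since eV_s = KE_max:
V_s = KE_max/e = 2.9296 V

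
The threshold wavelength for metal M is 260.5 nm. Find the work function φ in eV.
4.76 eV

At the threshold wavelength, photon energy equals work function:
φ = hc/λ₀

Calculating:
φ = (6.626×10⁻³⁴ J·s)(3×10⁸ m/s) / (260.5×10⁻⁹ m)
φ = 4.76 eV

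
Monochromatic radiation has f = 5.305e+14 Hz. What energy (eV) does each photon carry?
2.1940 eV

Using E = hf:

E = hf = (6.626×10⁻³⁴ J·s)(5.305e+14 Hz)
E = 2.1940 eV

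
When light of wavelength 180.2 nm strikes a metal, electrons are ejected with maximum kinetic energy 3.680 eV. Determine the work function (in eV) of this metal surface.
3.20 eV

From Einstein's photoelectric equation: KE_max = hf - φ = hc/λ - φ

Rearranging for φ:
φ = hc/λ - KE_max

Calculate photon energy:
E_photon = hc/λ = 6.8804 eV

Therefore:
φ = 6.8804 - 3.680 = 3.20 eV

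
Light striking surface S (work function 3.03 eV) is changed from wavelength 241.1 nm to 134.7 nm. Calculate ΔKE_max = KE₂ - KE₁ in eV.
4.0620 eV

Using Einstein's equation: KE_max = hc/λ - φ

For λ₁ = 241.1 nm:
KE₁ = hc/λ₁ - φ = 5.1424 - 3.03 = 2.1124 eV

For λ₂ = 134.7 nm:
KE₂ = hc/λ₂ - φ = 9.2045 - 3.03 = 6.1745 eV

Change in KE:
ΔKE = KE₂ - KE₁ = 6.1745 - 2.1124 = 4.0620 eV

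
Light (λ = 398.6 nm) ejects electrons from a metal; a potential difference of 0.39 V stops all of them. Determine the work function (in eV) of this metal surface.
2.72 eV

The stopping potential gives the maximum kinetic energy: KE_max = eV_s = 0.39 eV

From Einstein's photoelectric equation: KE_max = hc/λ - φ
Rearranging: φ = hc/λ - KE_max

Calculate photon energy:
E_photon = hc/λ = (6.626×10⁻³⁴ J·s)(3×10⁸ m/s) / (398.6×10⁻⁹ m) = 3.1105 eV

Therefore:
φ = 3.1105 - 0.39 = 2.72 eV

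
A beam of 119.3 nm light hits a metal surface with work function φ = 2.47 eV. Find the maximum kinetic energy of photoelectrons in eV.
7.9226 eV

Using Einstein's photoelectric equation: KE_max = hf - φ = hc/λ - φ

First, calculate the photon energy:
E_photon = hc/λ = (6.626×10⁻³⁴ J·s)(3×10⁸ m/s) / (119.3×10⁻⁹ m)
E_photon = 10.3926 eV

Then, the maximum kinetic energy:
KE_max = E_photon - φ = 10.3926 eV - 2.47 eV = 7.9226 eV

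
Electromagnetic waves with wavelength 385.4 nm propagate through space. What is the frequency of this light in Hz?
7.7787e+14 Hz

Using the wave equation: c = fλ

Solving for frequency:
f = c/λ = (3×10⁸ m/s) / (385.4×10⁻⁹ m)
f = 7.7787e+14 Hz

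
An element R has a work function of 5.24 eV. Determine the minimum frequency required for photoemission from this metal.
1.2670e+15 Hz

The threshold frequency is when the photon energy equals the work function:
hf₀ = φ

Solving for f₀:
f₀ = φ/h = (5.24 eV × 1.602×10⁻¹⁹ J/eV) / (6.626×10⁻³⁴ J·s)
f₀ = 1.2670e+15 Hz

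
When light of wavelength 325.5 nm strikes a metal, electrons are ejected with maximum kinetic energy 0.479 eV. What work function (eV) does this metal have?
3.33 eV

From Einstein's photoelectric equation: KE_max = hf - φ = hc/λ - φ

Rearranging for φ:
φ = hc/λ - KE_max

Calculate photon energy:
E_photon = hc/λ = 3.8090 eV

Therefore:
φ = 3.8090 - 0.479 = 3.33 eV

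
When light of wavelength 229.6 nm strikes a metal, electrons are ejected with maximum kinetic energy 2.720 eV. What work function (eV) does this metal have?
2.68 eV

From Einstein's photoelectric equation: KE_max = hf - φ = hc/λ - φ

Rearranging for φ:
φ = hc/λ - KE_max

Calculate photon energy:
E_photon = hc/λ = 5.4000 eV

Therefore:
φ = 5.4000 - 2.720 = 2.68 eV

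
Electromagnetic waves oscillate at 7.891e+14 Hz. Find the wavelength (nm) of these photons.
379.92 nm

Using the wave equation: c = fλ

Solving for wavelength:
λ = c/f = (3×10⁸ m/s) / (7.891e+14 Hz)
λ = 379.92 nm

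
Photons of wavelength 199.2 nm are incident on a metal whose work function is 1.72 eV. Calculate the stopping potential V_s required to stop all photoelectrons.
4.5041 V

The stopping potential V_s satisfies: eV_s = KE_max

First, find KE_max using Einstein's equation:
E_photon = hc/λ = 6.2241 eV
KE_max = E_photon - φ = 6.2241 - 1.72 = 4.5041 eV

Since eV_s = KE_max:
V_s = KE_max/e = 4.5041 V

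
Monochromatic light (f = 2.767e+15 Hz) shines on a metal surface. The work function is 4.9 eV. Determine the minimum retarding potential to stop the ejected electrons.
6.5434 V

The stopping potential V_s satisfies: eV_s = KE_max

First, find KE_max using Einstein's equation:
E_photon = hf = (6.626×10⁻³⁴ J·s)(2.767e+15 Hz) = 11.4434 eV
KE_max = E_photon - φ = 11.4434 - 4.9 = 6.5434 eV

Since eV_s = KE_max:
V_s = KE_max/e = 6.5434 V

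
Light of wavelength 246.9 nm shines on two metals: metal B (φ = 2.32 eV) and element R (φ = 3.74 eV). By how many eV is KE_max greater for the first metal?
1.4200 eV

Using KE_max = hc/λ - φ for each metal:

Photon energy: E = hc/λ = 5.0216 eV

For metal B (φ₁ = 2.32 eV):
KE₁ = E - φ₁ = 5.0216 - 2.32 = 2.7016 eV

For element R (φ₂ = 3.74 eV):
KE₂ = E - φ₂ = 5.0216 - 3.74 = 1.2816 eV

Difference:
ΔKE = KE₁ - KE₂ = 2.7016 - 1.2816 = 1.4200 eV

Note: The difference equals the difference in work functions: 3.74 - 2.32 = 1.42 eV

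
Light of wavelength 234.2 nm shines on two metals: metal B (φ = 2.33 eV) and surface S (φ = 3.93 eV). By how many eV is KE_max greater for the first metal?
1.6000 eV

Using KE_max = hc/λ - φ for each metal:

Photon energy: E = hc/λ = 5.2939 eV

For metal B (φ₁ = 2.33 eV):
KE₁ = E - φ₁ = 5.2939 - 2.33 = 2.9639 eV

For surface S (φ₂ = 3.93 eV):
KE₂ = E - φ₂ = 5.2939 - 3.93 = 1.3639 eV

Difference:
ΔKE = KE₁ - KE₂ = 2.9639 - 1.3639 = 1.6000 eV

Note: The difference equals the difference in work functions: 3.93 - 2.33 = 1.60 eV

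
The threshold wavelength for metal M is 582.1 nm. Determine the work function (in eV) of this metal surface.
2.13 eV

At the threshold wavelength, photon energy equals work function:
φ = hc/λ₀

Calculating:
φ = (6.626×10⁻³⁴ J·s)(3×10⁸ m/s) / (582.1×10⁻⁹ m)
φ = 2.13 eV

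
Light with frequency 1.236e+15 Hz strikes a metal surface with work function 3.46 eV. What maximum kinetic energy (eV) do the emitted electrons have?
1.6517 eV

Using Einstein's photoelectric equation: KE_max = hf - φ

First, calculate the photon energy:
E_photon = hf = (6.626×10⁻³⁴ J·s)(1.236e+15 Hz)
E_photon = 5.1117 eV

Then, the maximum kinetic energy:
KE_max = E_photon - φ = 5.1117 eV - 3.46 eV = 1.6517 eV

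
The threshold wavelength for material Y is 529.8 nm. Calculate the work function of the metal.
2.34 eV

At the threshold wavelength, photon energy equals work function:
φ = hc/λ₀

Calculating:
φ = (6.626×10⁻³⁴ J·s)(3×10⁸ m/s) / (529.8×10⁻⁹ m)
φ = 2.34 eV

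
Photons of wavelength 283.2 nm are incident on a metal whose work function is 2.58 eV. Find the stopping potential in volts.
1.7980 V

The stopping potential V_s satisfies: eV_s = KE_max

First, find KE_max using Einstein's equation:
E_photon = hc/λ = 4.3780 eV
KE_max = E_photon - φ = 4.3780 - 2.58 = 1.7980 eV

Since eV_s = KE_max:
V_s = KE_max/e = 1.7980 V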